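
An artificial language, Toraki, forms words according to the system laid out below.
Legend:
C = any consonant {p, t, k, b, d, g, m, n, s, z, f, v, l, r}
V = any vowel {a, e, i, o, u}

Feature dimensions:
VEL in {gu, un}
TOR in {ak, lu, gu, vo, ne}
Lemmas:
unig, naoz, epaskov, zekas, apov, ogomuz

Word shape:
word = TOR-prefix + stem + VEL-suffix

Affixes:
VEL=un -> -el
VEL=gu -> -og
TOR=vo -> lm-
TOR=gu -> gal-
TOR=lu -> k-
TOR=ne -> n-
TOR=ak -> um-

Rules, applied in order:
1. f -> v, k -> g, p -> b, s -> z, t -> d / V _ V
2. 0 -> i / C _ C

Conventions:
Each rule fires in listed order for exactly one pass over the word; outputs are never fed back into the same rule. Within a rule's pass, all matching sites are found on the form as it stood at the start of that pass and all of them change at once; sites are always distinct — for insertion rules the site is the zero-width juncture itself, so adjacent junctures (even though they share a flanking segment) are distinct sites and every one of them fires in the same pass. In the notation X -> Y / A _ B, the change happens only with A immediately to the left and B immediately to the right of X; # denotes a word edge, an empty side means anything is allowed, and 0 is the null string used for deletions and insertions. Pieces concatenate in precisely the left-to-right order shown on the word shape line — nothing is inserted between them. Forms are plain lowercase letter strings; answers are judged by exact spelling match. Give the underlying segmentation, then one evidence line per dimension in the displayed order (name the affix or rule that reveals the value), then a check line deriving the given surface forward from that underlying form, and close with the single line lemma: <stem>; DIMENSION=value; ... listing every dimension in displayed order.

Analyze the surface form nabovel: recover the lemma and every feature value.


underlying: n-apov-el
VEL=un - signalled by the affix -el
TOR=ne - signalled by the affix n-
check: napovel -> nabovel -> nabovel
lemma: apov; VEL=un; TOR=ne


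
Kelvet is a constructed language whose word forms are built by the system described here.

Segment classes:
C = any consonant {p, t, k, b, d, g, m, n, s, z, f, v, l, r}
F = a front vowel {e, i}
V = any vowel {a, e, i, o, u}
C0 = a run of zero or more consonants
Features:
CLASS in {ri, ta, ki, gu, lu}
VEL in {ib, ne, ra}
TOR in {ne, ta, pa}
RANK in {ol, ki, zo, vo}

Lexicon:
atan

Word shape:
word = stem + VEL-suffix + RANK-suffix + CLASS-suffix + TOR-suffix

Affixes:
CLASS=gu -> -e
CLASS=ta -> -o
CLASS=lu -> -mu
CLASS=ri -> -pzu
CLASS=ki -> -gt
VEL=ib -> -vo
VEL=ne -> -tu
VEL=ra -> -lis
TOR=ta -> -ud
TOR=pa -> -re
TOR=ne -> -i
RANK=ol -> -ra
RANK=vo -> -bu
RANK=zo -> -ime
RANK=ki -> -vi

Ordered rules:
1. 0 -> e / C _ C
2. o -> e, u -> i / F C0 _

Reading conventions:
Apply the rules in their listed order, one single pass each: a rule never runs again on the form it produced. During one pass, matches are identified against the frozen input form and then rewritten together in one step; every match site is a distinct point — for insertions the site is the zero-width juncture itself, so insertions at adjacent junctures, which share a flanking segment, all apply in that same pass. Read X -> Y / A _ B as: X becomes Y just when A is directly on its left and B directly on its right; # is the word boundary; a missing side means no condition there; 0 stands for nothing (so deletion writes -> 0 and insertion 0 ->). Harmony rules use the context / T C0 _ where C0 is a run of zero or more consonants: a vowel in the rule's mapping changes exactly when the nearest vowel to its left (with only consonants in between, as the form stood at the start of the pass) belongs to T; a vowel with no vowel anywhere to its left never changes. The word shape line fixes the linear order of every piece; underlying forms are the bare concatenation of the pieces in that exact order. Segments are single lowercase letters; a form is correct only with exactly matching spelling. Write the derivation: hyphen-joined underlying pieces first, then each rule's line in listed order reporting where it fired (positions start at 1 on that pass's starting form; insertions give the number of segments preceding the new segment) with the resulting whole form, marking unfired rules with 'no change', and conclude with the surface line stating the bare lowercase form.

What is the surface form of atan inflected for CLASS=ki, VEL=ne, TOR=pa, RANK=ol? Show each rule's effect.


underlying: atan-tu-ra-gt-re
1. 0 -> e / C _ C: inserts after position(s) 4, 9, 10: ataneturagetere
2. o -> e, u -> i / F C0 _: fires at position(s) 7: atanetiragetere
surface: atanetiragetere


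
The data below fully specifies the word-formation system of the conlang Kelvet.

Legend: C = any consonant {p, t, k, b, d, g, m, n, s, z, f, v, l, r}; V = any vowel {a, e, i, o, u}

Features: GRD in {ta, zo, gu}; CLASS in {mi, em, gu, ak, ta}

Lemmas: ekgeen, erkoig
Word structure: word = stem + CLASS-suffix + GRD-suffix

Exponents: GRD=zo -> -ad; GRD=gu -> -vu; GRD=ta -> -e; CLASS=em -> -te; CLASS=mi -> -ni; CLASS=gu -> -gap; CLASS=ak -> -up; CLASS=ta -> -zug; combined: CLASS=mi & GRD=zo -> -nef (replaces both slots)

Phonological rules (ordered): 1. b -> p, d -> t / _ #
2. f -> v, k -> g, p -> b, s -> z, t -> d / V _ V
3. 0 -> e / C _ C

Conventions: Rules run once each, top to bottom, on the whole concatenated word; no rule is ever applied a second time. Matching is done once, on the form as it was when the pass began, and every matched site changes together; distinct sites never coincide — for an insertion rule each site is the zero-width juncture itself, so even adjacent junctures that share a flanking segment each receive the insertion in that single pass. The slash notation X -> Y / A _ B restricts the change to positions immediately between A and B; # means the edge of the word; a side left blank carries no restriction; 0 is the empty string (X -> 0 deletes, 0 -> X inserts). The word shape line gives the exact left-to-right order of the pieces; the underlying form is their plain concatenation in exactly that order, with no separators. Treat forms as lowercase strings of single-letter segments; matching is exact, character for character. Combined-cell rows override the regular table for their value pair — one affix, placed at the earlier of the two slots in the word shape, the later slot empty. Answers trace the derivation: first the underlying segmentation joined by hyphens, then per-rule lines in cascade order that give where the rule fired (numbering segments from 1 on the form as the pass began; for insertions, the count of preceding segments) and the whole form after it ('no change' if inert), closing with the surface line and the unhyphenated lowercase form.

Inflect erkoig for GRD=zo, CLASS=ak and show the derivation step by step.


underlying: erkoig-up-ad
1. b -> p, d -> t / _ #: fires at position(s) 10: erkoigupat
2. f -> v, k -> g, p -> b, s -> z, t -> d / V _ V: fires at position(s) 8: erkoigubat
3. 0 -> e / C _ C: inserts after position(s) 2: erekoigubat
surface: erekoigubat


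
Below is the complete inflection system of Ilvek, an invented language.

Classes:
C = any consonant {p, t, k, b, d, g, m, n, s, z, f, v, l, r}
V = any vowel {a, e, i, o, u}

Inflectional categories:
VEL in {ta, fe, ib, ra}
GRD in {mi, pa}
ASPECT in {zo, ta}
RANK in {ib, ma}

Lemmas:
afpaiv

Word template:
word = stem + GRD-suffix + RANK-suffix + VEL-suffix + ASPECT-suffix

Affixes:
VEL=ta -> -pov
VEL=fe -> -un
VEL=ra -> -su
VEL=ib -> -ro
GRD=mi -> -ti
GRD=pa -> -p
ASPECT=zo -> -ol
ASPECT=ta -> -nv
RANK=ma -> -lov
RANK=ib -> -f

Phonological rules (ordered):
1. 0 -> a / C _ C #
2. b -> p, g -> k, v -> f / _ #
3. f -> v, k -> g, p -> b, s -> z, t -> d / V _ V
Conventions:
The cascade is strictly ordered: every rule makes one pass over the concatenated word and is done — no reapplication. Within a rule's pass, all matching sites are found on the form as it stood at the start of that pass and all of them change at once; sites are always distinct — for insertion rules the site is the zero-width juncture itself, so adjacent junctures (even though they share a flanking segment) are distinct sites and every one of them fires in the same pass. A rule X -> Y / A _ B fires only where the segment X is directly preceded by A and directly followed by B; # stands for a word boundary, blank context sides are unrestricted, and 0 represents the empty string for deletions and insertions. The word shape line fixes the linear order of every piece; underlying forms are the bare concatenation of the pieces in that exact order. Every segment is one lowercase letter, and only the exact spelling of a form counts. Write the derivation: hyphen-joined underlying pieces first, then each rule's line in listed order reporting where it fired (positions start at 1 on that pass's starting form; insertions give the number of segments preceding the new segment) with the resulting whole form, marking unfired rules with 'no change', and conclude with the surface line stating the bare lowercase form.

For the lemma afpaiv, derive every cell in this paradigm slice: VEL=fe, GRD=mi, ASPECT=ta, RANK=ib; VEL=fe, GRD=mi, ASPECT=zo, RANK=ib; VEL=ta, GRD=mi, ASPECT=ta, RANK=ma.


cell VEL=fe, GRD=mi, ASPECT=ta, RANK=ib:
underlying: afpaiv-ti-f-un-nv
1. 0 -> a / C _ C #: inserts after position(s) 12: afpaivtifunnav
2. b -> p, g -> k, v -> f / _ #: fires at position(s) 14: afpaivtifunnaf
3. f -> v, k -> g, p -> b, s -> z, t -> d / V _ V: fires at position(s) 9: afpaivtivunnaf
surface: afpaivtivunnaf

cell VEL=fe, GRD=mi, ASPECT=zo, RANK=ib:
underlying: afpaiv-ti-f-un-ol
1. 0 -> a / C _ C #: no change
2. b -> p, g -> k, v -> f / _ #: no change
3. f -> v, k -> g, p -> b, s -> z, t -> d / V _ V: fires at position(s) 9: afpaivtivunol
surface: afpaivtivunol

cell VEL=ta, GRD=mi, ASPECT=ta, RANK=ma:
underlying: afpaiv-ti-lov-pov-nv
1. 0 -> a / C _ C #: inserts after position(s) 15: afpaivtilovpovnav
2. b -> p, g -> k, v -> f / _ #: fires at position(s) 17: afpaivtilovpovnaf
3. f -> v, k -> g, p -> b, s -> z, t -> d / V _ V: no change
surface: afpaivtilovpovnaf


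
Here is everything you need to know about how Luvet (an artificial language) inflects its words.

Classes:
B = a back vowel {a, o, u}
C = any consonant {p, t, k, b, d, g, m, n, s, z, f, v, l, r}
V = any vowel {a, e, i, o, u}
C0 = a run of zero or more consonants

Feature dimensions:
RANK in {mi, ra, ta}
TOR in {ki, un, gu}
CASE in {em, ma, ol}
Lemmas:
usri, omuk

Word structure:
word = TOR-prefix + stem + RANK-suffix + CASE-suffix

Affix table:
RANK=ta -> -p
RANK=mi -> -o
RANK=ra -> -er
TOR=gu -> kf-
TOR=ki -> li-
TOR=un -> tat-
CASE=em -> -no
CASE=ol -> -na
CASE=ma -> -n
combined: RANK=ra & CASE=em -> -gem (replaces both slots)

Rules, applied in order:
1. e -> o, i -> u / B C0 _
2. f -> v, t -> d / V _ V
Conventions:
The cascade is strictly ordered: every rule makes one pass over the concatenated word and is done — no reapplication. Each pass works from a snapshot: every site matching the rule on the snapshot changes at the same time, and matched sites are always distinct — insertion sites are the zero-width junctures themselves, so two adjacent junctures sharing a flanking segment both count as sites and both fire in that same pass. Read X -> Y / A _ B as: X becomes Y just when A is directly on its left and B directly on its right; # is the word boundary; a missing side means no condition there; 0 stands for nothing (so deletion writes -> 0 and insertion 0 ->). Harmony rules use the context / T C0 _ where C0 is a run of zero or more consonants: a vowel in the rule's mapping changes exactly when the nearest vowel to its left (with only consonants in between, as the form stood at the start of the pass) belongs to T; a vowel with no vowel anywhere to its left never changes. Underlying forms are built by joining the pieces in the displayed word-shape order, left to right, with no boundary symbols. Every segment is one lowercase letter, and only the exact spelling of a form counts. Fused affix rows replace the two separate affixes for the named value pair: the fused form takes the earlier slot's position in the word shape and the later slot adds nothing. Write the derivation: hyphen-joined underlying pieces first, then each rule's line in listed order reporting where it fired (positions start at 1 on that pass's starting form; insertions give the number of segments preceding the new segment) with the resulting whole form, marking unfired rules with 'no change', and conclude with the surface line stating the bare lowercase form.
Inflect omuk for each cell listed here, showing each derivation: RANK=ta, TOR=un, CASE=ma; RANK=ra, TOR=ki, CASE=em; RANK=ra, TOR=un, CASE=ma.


cell RANK=ta, TOR=un, CASE=ma:
underlying: tat-omuk-p-n
1. e -> o, i -> u / B C0 _: no change
2. f -> v, t -> d / V _ V: fires at position(s) 3: tadomukpn
surface: tadomukpn

cell RANK=ra, TOR=ki, CASE=em:
underlying: li-omuk-gem
1. e -> o, i -> u / B C0 _: fires at position(s) 8: liomukgom
2. f -> v, t -> d / V _ V: no change
surface: liomukgom

cell RANK=ra, TOR=un, CASE=ma:
underlying: tat-omuk-er-n
1. e -> o, i -> u / B C0 _: fires at position(s) 8: tatomukorn
2. f -> v, t -> d / V _ V: fires at position(s) 3: tadomukorn
surface: tadomukorn


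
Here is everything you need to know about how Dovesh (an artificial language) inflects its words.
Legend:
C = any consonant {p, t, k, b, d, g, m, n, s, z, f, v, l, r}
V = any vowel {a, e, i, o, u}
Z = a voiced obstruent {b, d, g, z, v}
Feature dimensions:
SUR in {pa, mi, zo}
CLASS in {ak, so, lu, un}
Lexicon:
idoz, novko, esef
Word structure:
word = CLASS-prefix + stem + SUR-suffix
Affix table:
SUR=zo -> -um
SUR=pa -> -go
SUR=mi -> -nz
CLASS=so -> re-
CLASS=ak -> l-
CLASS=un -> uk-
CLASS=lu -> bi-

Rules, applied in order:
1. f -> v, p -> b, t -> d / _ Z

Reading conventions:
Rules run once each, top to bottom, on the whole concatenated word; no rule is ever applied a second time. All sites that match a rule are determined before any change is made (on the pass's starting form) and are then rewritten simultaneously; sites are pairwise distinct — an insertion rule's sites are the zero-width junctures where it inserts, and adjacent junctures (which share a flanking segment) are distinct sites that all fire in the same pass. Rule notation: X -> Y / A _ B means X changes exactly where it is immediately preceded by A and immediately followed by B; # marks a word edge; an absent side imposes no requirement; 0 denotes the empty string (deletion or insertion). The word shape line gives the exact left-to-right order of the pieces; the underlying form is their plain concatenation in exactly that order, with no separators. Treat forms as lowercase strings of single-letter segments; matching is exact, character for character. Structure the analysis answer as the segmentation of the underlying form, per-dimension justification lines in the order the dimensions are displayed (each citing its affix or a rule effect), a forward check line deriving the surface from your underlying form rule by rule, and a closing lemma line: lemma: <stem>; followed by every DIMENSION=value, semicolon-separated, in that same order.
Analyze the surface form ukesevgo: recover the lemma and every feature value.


underlying: uk-esef-go
SUR=pa - signalled by the affix -go
CLASS=un - signalled by the affix uk-
check: ukesefgo -> ukesevgo
lemma: esef; SUR=pa; CLASS=un


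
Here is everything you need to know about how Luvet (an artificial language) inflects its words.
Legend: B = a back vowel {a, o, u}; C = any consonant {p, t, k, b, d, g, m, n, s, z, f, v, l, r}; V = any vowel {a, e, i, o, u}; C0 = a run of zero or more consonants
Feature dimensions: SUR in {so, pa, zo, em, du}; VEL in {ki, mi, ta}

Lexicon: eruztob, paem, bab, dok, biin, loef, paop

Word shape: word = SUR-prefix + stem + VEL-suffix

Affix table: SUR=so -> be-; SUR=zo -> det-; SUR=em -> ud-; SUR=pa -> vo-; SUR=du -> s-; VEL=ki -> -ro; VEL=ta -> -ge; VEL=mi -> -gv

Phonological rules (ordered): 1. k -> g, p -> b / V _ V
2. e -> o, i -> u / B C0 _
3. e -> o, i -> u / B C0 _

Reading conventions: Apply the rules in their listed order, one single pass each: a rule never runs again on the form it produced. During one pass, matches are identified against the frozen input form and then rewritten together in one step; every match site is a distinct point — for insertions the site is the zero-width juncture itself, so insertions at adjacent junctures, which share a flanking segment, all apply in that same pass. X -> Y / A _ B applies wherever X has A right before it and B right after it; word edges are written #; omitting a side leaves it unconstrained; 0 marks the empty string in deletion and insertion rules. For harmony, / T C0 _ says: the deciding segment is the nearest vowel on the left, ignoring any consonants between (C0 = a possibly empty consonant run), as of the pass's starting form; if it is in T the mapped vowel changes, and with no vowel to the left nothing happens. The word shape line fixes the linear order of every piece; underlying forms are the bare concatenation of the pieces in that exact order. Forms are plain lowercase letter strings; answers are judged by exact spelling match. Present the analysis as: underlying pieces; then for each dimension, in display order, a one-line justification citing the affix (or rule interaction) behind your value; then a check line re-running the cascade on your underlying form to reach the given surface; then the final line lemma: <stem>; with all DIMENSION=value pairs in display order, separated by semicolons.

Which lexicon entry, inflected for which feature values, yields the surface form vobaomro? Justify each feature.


underlying: vo-paem-ro
SUR=pa - signalled by the affix vo-
VEL=ki - signalled by the affix -ro
check: vopaemro -> vobaemro -> vobaomro -> vobaomro
lemma: paem; SUR=pa; VEL=ki


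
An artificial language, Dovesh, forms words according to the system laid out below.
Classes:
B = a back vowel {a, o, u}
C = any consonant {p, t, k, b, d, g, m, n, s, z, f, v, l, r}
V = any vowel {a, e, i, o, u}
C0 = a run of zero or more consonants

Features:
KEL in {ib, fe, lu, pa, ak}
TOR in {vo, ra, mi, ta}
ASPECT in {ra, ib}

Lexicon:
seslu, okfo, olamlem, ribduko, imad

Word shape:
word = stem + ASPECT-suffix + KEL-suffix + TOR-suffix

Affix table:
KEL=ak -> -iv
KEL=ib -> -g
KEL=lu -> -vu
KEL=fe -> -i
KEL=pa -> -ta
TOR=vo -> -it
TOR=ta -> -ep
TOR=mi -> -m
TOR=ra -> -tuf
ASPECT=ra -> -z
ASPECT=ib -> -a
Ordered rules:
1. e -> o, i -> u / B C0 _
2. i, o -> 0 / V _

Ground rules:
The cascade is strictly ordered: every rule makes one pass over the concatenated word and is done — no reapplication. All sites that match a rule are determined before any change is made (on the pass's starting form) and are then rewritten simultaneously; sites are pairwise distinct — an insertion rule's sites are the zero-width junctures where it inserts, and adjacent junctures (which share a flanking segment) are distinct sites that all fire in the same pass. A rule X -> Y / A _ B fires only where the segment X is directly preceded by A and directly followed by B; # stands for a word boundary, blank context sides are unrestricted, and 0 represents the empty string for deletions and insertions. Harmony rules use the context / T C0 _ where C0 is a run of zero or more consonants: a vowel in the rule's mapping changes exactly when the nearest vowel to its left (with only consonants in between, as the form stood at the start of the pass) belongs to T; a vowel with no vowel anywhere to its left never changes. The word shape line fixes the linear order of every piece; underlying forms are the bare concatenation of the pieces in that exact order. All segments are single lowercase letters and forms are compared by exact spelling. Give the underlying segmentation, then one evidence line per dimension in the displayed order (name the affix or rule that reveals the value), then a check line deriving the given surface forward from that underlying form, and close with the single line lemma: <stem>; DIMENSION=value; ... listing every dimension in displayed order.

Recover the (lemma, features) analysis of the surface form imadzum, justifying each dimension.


underlying: imad-z-i-m
KEL=fe - signalled by the affix -i
TOR=mi - signalled by the affix -m
ASPECT=ra - signalled by the affix -z
check: imadzim -> imadzum -> imadzum
lemma: imad; KEL=fe; TOR=mi; ASPECT=ra


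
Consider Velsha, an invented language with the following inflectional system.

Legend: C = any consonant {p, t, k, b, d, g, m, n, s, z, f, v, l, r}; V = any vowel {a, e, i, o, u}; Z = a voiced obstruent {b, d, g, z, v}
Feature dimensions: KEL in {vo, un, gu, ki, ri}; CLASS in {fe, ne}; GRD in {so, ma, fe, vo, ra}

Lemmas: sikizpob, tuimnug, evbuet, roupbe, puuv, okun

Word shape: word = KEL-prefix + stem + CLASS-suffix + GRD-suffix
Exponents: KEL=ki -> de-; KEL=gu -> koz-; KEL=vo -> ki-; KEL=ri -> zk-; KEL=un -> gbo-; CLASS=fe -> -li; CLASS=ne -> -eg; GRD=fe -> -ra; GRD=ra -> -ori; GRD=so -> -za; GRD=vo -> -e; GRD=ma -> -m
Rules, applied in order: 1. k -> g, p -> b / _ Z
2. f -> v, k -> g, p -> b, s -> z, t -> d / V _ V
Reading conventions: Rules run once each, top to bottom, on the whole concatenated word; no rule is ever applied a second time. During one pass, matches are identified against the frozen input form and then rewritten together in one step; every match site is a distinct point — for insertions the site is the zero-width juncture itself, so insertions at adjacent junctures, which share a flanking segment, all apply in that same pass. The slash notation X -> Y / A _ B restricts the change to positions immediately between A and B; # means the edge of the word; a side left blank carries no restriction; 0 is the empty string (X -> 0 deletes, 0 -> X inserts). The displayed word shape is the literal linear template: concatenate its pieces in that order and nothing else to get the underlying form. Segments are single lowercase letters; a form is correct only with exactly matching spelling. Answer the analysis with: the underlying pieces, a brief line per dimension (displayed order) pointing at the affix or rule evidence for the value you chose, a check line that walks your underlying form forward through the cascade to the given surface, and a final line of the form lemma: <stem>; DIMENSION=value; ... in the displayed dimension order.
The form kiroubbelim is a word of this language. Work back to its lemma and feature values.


underlying: ki-roupbe-li-m
KEL=vo - signalled by the affix ki-
CLASS=fe - signalled by the affix -li
GRD=ma - signalled by the affix -m
check: kiroupbelim -> kiroubbelim -> kiroubbelim
lemma: roupbe; KEL=vo; CLASS=fe; GRD=ma


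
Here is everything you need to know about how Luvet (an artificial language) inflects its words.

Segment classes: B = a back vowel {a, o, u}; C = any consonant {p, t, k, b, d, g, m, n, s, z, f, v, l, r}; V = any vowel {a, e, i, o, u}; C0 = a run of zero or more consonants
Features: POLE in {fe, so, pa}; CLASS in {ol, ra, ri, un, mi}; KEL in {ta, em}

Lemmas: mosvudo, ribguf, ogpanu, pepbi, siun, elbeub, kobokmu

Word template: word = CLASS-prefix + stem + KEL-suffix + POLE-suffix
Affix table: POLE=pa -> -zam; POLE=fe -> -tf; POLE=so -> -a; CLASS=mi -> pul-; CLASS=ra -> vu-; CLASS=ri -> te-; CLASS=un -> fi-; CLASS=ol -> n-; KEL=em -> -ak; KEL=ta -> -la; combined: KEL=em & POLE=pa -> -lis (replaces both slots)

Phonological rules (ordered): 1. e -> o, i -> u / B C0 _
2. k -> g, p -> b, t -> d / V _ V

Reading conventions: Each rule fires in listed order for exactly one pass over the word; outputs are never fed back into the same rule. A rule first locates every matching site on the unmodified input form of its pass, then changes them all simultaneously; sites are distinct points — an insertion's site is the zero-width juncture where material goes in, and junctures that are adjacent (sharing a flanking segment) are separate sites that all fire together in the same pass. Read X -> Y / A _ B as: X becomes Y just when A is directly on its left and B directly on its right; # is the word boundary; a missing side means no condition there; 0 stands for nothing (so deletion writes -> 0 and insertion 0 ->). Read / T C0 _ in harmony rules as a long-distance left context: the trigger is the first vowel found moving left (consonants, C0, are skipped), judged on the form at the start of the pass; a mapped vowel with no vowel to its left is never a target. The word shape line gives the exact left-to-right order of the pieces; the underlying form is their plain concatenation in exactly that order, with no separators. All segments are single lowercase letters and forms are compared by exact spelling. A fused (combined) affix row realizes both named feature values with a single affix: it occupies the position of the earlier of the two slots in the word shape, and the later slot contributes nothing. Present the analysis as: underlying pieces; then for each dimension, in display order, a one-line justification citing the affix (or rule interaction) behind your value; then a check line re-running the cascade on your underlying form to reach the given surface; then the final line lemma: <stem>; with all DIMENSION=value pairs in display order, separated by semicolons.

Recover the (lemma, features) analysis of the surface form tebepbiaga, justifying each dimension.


underlying: te-pepbi-ak-a
POLE=so - signalled by the affix -a
CLASS=ri - signalled by the affix te-
KEL=em - signalled by the affix -ak
check: tepepbiaka -> tepepbiaka -> tebepbiaga
lemma: pepbi; POLE=so; CLASS=ri; KEL=em


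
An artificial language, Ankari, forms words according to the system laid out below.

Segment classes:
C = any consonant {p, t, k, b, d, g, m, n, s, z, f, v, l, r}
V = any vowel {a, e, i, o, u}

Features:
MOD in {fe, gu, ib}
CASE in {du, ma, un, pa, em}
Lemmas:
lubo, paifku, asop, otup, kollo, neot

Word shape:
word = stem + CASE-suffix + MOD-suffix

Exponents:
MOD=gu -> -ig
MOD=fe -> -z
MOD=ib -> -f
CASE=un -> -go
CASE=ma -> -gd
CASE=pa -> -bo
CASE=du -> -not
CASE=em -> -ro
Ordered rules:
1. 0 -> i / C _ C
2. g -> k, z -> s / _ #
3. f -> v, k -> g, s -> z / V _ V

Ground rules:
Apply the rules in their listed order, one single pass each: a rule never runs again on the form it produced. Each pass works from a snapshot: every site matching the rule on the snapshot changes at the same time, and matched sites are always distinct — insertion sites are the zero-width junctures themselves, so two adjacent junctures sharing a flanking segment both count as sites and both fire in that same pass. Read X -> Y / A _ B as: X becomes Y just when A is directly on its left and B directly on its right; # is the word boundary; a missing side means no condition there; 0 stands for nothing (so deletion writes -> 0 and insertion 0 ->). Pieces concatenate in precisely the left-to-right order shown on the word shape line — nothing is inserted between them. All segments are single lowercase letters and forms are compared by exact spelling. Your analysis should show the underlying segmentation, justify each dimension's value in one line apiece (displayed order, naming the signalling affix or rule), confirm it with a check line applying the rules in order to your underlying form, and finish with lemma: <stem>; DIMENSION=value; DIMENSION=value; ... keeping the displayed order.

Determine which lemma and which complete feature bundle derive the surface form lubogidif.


underlying: lubo-gd-f
MOD=ib - signalled by the affix -f
CASE=ma - signalled by the affix -gd
check: lubogdf -> lubogidif -> lubogidif -> lubogidif
lemma: lubo; MOD=ib; CASE=ma


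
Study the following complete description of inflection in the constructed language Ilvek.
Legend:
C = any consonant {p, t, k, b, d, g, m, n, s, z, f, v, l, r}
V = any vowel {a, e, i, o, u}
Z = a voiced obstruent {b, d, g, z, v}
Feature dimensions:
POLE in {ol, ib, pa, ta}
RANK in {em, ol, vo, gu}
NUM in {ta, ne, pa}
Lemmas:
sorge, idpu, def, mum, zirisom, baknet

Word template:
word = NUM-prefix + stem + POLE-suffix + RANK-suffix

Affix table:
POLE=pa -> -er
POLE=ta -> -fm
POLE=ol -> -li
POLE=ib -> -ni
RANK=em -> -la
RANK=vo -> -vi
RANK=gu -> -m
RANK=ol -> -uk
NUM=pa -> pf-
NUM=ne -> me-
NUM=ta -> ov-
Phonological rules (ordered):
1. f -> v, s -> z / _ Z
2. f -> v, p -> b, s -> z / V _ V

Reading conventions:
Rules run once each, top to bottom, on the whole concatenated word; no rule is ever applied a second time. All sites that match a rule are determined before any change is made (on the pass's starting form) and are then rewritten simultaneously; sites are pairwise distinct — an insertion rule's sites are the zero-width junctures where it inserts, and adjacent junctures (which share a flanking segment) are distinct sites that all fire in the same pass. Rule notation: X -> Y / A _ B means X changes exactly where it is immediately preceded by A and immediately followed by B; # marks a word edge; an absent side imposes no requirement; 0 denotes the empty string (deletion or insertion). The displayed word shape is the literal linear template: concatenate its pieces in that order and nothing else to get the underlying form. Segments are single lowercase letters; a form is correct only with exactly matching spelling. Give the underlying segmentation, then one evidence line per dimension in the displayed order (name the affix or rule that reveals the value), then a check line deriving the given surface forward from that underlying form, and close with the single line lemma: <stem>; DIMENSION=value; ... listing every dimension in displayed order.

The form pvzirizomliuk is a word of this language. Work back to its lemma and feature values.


underlying: pf-zirisom-li-uk
POLE=ol - signalled by the affix -li
RANK=ol - signalled by the affix -uk
NUM=pa - signalled by the affix pf-
check: pfzirisomliuk -> pvzirisomliuk -> pvzirizomliuk
lemma: zirisom; POLE=ol; RANK=ol; NUM=pa


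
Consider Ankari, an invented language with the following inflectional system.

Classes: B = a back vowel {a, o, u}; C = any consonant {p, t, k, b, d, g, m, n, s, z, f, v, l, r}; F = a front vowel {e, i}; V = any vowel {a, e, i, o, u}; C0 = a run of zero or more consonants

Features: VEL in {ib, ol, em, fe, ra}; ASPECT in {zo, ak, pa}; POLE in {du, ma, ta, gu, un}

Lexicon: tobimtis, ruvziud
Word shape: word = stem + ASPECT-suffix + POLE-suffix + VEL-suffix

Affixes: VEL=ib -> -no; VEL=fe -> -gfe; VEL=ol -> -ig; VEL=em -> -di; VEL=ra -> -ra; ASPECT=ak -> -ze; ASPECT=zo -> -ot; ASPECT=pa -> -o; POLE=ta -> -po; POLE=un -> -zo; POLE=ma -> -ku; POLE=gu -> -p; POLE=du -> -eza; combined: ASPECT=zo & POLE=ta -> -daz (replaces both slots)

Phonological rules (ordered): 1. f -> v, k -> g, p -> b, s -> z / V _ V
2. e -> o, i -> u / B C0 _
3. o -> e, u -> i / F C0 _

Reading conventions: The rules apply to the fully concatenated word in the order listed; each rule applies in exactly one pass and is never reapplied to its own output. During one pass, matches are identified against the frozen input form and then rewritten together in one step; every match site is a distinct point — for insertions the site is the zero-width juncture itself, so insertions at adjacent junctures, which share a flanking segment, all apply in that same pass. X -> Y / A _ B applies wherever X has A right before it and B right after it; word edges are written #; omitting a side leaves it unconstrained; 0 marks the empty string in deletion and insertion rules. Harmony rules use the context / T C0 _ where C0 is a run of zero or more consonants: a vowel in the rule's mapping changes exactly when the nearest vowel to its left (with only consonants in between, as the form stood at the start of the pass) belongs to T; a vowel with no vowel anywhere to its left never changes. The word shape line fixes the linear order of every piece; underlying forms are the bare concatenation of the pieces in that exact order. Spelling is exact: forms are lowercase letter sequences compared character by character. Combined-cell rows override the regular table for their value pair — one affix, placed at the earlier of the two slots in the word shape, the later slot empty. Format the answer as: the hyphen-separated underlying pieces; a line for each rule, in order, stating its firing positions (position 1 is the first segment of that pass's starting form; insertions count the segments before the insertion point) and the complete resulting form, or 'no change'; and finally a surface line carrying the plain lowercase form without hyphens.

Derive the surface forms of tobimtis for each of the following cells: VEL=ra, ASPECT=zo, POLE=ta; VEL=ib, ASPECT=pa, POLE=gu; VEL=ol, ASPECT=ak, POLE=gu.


cell VEL=ra, ASPECT=zo, POLE=ta:
underlying: tobimtis-daz-ra
1. f -> v, k -> g, p -> b, s -> z / V _ V: no change
2. e -> o, i -> u / B C0 _: fires at position(s) 4: tobumtisdazra
3. o -> e, u -> i / F C0 _: no change
surface: tobumtisdazra

cell VEL=ib, ASPECT=pa, POLE=gu:
underlying: tobimtis-o-p-no
1. f -> v, k -> g, p -> b, s -> z / V _ V: fires at position(s) 8: tobimtizopno
2. e -> o, i -> u / B C0 _: fires at position(s) 4: tobumtizopno
3. o -> e, u -> i / F C0 _: fires at position(s) 9: tobumtizepno
surface: tobumtizepno

cell VEL=ol, ASPECT=ak, POLE=gu:
underlying: tobimtis-ze-p-ig
1. f -> v, k -> g, p -> b, s -> z / V _ V: fires at position(s) 11: tobimtiszebig
2. e -> o, i -> u / B C0 _: fires at position(s) 4: tobumtiszebig
3. o -> e, u -> i / F C0 _: no change
surface: tobumtiszebig


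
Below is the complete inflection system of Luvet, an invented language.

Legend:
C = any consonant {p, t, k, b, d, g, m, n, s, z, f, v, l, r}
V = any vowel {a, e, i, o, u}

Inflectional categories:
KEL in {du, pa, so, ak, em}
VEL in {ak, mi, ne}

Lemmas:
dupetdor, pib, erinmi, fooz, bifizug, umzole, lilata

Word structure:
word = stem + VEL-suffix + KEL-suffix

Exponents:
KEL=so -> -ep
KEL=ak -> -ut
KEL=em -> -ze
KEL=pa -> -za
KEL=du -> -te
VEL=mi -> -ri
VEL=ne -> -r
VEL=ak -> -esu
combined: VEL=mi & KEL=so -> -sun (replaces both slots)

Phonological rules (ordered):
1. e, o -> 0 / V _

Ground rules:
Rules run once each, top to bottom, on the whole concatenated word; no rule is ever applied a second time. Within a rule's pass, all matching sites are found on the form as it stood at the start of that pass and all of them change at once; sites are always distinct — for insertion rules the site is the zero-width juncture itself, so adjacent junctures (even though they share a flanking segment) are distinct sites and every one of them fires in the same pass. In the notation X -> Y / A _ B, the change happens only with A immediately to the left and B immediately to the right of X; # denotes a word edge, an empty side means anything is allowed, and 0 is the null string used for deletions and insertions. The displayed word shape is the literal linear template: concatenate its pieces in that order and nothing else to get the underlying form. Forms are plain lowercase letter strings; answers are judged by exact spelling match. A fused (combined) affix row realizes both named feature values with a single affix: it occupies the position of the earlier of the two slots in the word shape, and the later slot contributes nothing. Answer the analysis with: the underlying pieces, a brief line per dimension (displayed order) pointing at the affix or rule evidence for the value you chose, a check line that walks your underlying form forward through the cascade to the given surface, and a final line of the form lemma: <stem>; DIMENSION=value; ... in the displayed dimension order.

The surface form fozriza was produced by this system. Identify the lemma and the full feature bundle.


underlying: fooz-ri-za
KEL=pa - signalled by the affix -za
VEL=mi - signalled by the affix -ri
check: foozriza -> fozriza
lemma: fooz; KEL=pa; VEL=mi


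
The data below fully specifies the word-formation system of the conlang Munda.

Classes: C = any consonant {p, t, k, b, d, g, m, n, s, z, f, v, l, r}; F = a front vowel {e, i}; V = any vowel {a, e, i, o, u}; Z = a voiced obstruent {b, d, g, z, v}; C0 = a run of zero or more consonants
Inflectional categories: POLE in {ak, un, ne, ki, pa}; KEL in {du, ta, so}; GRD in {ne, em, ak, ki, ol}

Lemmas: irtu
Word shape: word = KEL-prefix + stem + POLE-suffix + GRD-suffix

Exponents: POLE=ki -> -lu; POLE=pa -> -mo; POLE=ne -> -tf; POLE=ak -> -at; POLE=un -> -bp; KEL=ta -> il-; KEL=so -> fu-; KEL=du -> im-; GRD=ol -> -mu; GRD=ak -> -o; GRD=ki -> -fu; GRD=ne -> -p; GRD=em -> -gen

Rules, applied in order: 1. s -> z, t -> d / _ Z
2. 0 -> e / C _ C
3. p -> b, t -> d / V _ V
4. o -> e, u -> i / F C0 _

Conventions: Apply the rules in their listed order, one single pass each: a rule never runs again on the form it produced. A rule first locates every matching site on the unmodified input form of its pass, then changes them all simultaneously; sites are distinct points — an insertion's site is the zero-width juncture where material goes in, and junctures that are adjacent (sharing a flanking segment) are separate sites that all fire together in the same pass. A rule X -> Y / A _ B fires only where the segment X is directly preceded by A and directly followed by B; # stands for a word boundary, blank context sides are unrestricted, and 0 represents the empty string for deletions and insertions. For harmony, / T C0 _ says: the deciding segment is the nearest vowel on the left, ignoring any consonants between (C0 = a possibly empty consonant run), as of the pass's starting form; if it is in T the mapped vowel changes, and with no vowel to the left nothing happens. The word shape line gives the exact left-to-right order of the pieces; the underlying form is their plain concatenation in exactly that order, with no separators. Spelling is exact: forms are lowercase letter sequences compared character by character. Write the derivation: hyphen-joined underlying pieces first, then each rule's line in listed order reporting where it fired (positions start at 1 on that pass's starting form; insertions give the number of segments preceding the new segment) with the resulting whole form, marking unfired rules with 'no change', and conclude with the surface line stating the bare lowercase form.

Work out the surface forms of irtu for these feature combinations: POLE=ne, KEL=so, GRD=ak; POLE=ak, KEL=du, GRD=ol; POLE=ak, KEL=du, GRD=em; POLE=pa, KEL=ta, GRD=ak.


cell POLE=ne, KEL=so, GRD=ak:
underlying: fu-irtu-tf-o
1. s -> z, t -> d / _ Z: no change
2. 0 -> e / C _ C: inserts after position(s) 4, 7: fuiretutefo
3. p -> b, t -> d / V _ V: fires at position(s) 6, 8: fuiredudefo
4. o -> e, u -> i / F C0 _: fires at position(s) 7, 11: fuiredidefe
surface: fuiredidefe

cell POLE=ak, KEL=du, GRD=ol:
underlying: im-irtu-at-mu
1. s -> z, t -> d / _ Z: no change
2. 0 -> e / C _ C: inserts after position(s) 4, 8: imiretuatemu
3. p -> b, t -> d / V _ V: fires at position(s) 6, 9: imireduademu
4. o -> e, u -> i / F C0 _: fires at position(s) 7, 12: imirediademi
surface: imirediademi

cell POLE=ak, KEL=du, GRD=em:
underlying: im-irtu-at-gen
1. s -> z, t -> d / _ Z: fires at position(s) 8: imirtuadgen
2. 0 -> e / C _ C: inserts after position(s) 4, 8: imiretuadegen
3. p -> b, t -> d / V _ V: fires at position(s) 6: imireduadegen
4. o -> e, u -> i / F C0 _: fires at position(s) 7: imirediadegen
surface: imirediadegen

cell POLE=pa, KEL=ta, GRD=ak:
underlying: il-irtu-mo-o
1. s -> z, t -> d / _ Z: no change
2. 0 -> e / C _ C: inserts after position(s) 4: iliretumoo
3. p -> b, t -> d / V _ V: fires at position(s) 6: iliredumoo
4. o -> e, u -> i / F C0 _: fires at position(s) 7: iliredimoo
surface: iliredimoo


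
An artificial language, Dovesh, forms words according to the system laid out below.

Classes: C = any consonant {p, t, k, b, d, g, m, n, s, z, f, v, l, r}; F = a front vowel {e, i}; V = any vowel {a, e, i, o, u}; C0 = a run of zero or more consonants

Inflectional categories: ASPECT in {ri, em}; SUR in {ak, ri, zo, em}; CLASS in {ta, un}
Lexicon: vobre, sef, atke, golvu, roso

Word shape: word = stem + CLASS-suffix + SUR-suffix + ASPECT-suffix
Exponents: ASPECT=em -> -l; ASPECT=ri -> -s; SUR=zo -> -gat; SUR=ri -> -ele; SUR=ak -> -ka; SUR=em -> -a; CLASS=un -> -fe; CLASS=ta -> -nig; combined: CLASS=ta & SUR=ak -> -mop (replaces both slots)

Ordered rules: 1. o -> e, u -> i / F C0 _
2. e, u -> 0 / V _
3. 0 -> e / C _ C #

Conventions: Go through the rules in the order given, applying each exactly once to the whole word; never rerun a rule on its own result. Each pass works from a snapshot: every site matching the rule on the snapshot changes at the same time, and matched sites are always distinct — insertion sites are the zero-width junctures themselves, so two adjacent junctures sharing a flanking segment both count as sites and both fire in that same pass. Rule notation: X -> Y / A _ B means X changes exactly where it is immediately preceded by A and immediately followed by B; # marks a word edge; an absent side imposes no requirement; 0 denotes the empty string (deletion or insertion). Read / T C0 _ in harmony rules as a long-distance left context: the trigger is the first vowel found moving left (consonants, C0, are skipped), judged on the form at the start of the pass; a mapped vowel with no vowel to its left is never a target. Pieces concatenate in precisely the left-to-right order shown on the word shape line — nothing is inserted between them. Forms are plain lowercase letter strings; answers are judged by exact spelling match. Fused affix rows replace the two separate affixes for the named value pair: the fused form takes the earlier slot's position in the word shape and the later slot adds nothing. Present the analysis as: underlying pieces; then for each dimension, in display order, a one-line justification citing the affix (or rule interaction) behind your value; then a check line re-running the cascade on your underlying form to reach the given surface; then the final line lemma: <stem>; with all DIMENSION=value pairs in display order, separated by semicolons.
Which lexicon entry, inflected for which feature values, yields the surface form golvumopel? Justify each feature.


underlying: golvu-mop-l
ASPECT=em - signalled by the affix -l
SUR=ak - signalled by the combined affix row
CLASS=ta - signalled by the combined affix row
check: golvumopl -> golvumopl -> golvumopl -> golvumopel
lemma: golvu; ASPECT=em; SUR=ak; CLASS=ta
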